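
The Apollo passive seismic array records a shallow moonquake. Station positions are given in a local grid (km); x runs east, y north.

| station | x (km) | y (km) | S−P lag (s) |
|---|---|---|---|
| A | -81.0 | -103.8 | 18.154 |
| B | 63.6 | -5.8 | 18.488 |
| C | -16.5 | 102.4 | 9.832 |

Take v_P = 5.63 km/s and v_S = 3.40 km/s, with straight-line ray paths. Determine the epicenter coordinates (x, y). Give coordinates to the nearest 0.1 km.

-84.2 km east, 52.0 km north

Distance from S−P lag: d = Δt · v_P v_S / (v_P − v_S) = Δt · (5.63·3.40)/(5.63−3.40) ≈ 8.5839·Δt.
So d_A = 155.83, d_B = 158.70, d_C = 84.40 km.
Circle about each station: (x + 81.0)² + (y + 103.8)² = 155.83²; (x − 63.6)² + (y + 5.8)² = 158.70²; (x + 16.5)² + (y − 102.4)² = 84.40².
Subtracting the A equation from the B and C equations removes the quadratic terms:
289.2 x + 196.0 y = -14159.54
129.0 x + 412.4 y = 10582.20
Solving the 2×2 system: x ≈ -84.2, y ≈ 52.0 km.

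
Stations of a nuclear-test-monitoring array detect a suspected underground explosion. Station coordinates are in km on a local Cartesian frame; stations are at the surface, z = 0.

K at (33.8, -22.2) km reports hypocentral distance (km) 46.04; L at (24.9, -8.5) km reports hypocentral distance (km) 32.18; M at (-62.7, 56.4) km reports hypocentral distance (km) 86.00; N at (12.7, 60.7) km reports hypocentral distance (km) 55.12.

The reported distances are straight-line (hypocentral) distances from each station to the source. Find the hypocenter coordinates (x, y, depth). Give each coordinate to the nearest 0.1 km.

Each station gives a sphere (x−x_i)² + (y−y_i)² + z² = d_i² (stations at z=0).
Subtracting the K sphere from L and M: z² cancels, leaving linear equations in x and y:
-17.8 x + 27.4 y = 141.11
-193.0 x + 157.2 y = 200.65
Solving: x ≈ 6.700, y ≈ 9.503 km (keep extra digits for the depth step; rounded: 6.7, 9.5).
Then from the K sphere: z² = 46.04² − (x − 33.8)² − (y + 22.2)² with x = 6.700, y = 9.503, so z ≈ 19.498 ≈ 19.5 km.

x ≈ 6.7 km, y ≈ 9.5 km, depth ≈ 19.5 km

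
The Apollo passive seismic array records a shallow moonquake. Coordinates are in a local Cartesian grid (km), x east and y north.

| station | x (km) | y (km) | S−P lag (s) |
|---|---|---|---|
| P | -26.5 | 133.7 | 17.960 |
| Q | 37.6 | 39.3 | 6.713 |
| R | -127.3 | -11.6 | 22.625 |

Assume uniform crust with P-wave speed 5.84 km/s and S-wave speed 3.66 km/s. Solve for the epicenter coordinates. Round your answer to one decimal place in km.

(93.9, 5.2)

Distance from S−P lag: d = Δt · v_P v_S / (v_P − v_S) = Δt · (5.84·3.66)/(5.84−3.66) ≈ 9.8048·Δt.
So d_P = 176.09, d_Q = 65.82, d_R = 221.83 km.
Circle about each station: (x + 26.5)² + (y − 133.7)² = 176.09²; (x − 37.6)² + (y − 39.3)² = 65.82²; (x + 127.3)² + (y + 11.6)² = 221.83².
Subtracting the P equation from the Q and R equations removes the quadratic terms:
128.2 x − 188.8 y = 11055.73
-201.6 x − 290.6 y = -20438.95
Solving the 2×2 system: x ≈ 93.9, y ≈ 5.2 km.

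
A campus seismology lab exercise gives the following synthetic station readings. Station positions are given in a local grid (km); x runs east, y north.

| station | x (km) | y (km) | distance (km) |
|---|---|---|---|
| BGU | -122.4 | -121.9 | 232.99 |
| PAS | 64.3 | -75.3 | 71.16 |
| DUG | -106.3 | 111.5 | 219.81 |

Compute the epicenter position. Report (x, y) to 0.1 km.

(79.6, -5.8)

Circle about each station: (x + 122.4)² + (y + 121.9)² = 232.99²; (x − 64.3)² + (y + 75.3)² = 71.16²; (x + 106.3)² + (y − 111.5)² = 219.81².
Subtracting pairs of circle equations eliminates x²+y² and gives linear equations (the radical axes):
373.4 x + 93.2 y = 29183.80
32.2 x + 466.8 y = -141.53
Solving the 2×2 system: x ≈ 79.6, y ≈ -5.8 km.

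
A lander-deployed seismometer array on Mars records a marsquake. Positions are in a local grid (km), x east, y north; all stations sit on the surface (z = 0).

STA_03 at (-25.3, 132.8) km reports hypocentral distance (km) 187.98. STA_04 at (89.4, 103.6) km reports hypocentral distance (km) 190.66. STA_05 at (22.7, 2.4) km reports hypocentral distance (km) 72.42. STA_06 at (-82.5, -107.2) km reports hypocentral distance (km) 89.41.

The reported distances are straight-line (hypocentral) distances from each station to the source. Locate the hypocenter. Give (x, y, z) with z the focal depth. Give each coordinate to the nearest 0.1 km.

Each station gives a sphere (x−x_i)² + (y−y_i)² + z² = d_i² (stations at z=0).
Subtracting the STA_03 sphere from STA_04 and STA_05: z² cancels, leaving linear equations in x and y:
229.4 x − 58.4 y = -565.37
96.0 x − 260.8 y = 12336.94
Solving: x ≈ -16.007, y ≈ -53.196 km (keep extra digits for the depth step; rounded: -16.0, -53.2).
Then from the STA_03 sphere: z² = 187.98² − (x + 25.3)² − (y − 132.8)² with x = -16.007, y = -53.196, so z ≈ 25.605 ≈ 25.6 km.

x ≈ -16.0 km, y ≈ -53.2 km, depth ≈ 25.6 km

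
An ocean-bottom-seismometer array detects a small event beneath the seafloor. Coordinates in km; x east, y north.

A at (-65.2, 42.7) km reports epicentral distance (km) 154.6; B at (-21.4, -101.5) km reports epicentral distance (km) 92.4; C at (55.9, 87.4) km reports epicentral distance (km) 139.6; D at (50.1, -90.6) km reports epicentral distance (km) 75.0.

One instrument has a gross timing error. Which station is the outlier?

D

Solve using three stations at a time. Using A, B, C (subtract circle equations pairwise → linear system) gives (x, y) ≈ (56.9, -52.2).
Distances from that point to each station vs reported:
  A: calculated 154.6 vs reported 154.6 → residual 0.0 km
  B: calculated 92.5 vs reported 92.4 → residual 0.1 km
  C: calculated 139.6 vs reported 139.6 → residual 0.0 km
  D: calculated 38.9 vs reported 75.0 → residual 36.1 km
A, B, C are mutually consistent (residuals ≈ 0); D is off by 36.1 km.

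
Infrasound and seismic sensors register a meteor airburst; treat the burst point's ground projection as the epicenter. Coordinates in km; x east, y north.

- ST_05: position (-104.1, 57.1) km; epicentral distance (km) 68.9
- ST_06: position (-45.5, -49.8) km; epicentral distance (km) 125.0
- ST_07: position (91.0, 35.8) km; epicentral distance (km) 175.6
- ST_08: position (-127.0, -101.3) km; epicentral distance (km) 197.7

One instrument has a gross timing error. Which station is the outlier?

ST_07

Solve using three stations at a time. Using ST_05, ST_06, ST_08 (subtract circle equations pairwise → linear system) gives (x, y) ≈ (-37.5, 75.0).
Distances from that point to each station vs reported:
  ST_05: calculated 69.0 vs reported 68.9 → residual 0.1 km
  ST_06: calculated 125.1 vs reported 125.0 → residual 0.1 km
  ST_07: calculated 134.3 vs reported 175.6 → residual 41.3 km
  ST_08: calculated 197.7 vs reported 197.7 → residual 0.0 km
ST_05, ST_06, ST_08 are mutually consistent (residuals ≈ 0); ST_07 is off by 41.3 km.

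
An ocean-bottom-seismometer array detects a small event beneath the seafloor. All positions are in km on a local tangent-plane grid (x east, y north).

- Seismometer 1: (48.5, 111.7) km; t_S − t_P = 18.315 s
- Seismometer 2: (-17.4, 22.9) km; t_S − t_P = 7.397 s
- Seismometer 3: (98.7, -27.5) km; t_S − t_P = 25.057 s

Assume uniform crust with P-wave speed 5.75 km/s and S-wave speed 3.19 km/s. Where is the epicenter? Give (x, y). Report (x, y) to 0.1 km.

(-65.1, 46.0)

Distance from S−P lag: d = Δt · v_P v_S / (v_P − v_S) = Δt · (5.75·3.19)/(5.75−3.19) ≈ 7.1650·Δt.
So d_Seismometer 1 = 131.23, d_Seismometer 2 = 53.00, d_Seismometer 3 = 179.53 km.
Circle about each station: (x − 48.5)² + (y − 111.7)² = 131.23²; (x + 17.4)² + (y − 22.9)² = 53.00²; (x − 98.7)² + (y + 27.5)² = 179.53².
Subtracting the Seismometer 1 equation from the Seismometer 2 and Seismometer 3 equations removes the quadratic terms:
-131.8 x − 177.6 y = 410.34
100.4 x − 278.4 y = -19340.91
Solving the 2×2 system: x ≈ -65.1, y ≈ 46.0 km.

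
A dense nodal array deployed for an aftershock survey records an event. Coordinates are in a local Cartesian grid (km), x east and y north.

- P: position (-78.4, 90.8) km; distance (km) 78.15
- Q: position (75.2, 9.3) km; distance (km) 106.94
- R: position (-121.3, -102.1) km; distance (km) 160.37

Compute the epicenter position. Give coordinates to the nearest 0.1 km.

-29.8 km east, 29.6 km north

Circle about each station: (x + 78.4)² + (y − 90.8)² = 78.15²; (x − 75.2)² + (y − 9.3)² = 106.94²; (x + 121.3)² + (y + 102.1)² = 160.37².
Subtracting pairs of circle equations eliminates x²+y² and gives linear equations (the radical axes):
307.2 x − 163.0 y = -13978.41
-85.8 x − 385.8 y = -8864.21
Solving the 2×2 system: x ≈ -29.8, y ≈ 29.6 km.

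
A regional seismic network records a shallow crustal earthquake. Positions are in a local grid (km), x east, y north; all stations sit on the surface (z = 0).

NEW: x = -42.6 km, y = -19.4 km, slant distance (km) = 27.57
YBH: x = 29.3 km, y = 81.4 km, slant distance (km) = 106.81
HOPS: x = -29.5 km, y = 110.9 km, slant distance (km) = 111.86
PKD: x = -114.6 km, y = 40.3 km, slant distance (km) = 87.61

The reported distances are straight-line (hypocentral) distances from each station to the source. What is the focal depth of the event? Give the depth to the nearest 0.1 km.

18.2 km

Each station gives a sphere (x−x_i)² + (y−y_i)² + z² = d_i² (stations at z=0).
Subtracting the NEW sphere from YBH and HOPS: z² cancels, leaving linear equations in x and y:
143.8 x + 201.6 y = -5354.94
26.2 x + 260.6 y = -774.61
Solving: x ≈ -38.498, y ≈ 0.898 km (keep extra digits for the depth step; rounded: -38.5, 0.9).
Then from the NEW sphere: z² = 27.57² − (x + 42.6)² − (y + 19.4)² with x = -38.498, y = 0.898, so z ≈ 18.201 ≈ 18.2 km.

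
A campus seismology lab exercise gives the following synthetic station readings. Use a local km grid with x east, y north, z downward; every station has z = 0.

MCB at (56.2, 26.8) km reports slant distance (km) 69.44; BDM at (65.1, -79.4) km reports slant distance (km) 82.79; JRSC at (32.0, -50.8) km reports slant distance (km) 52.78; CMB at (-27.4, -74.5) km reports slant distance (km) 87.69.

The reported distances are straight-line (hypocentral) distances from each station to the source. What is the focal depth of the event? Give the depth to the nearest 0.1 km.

Each station gives a sphere (x−x_i)² + (y−y_i)² + z² = d_i² (stations at z=0).
Subtracting the MCB sphere from BDM and JRSC: z² cancels, leaving linear equations in x and y:
17.8 x − 212.4 y = 4633.42
-48.4 x − 155.2 y = 1764.15
Solving: x ≈ 26.406, y ≈ -19.602 km (keep extra digits for the depth step; rounded: 26.4, -19.6).
Then from the MCB sphere: z² = 69.44² − (x − 56.2)² − (y − 26.8)² with x = 26.406, y = -19.602, so z ≈ 42.203 ≈ 42.2 km.
Check against CMB (with the unrounded solution): distance 87.69 ≈ 87.69 km. ✓

42.2 km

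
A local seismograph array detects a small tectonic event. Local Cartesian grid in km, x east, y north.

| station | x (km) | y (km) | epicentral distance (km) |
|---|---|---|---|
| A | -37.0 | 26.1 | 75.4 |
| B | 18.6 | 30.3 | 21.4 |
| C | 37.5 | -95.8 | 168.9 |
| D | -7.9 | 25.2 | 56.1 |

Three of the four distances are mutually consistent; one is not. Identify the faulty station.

B

Solve using three stations at a time. Using A, C, D (subtract circle equations pairwise → linear system) gives (x, y) ≈ (22.6, 72.5).
Distances from that point to each station vs reported:
  A: calculated 75.5 vs reported 75.4 → residual 0.1 km
  B: calculated 42.4 vs reported 21.4 → residual 21.0 km
  C: calculated 169.0 vs reported 168.9 → residual 0.1 km
  D: calculated 56.3 vs reported 56.1 → residual 0.2 km
A, C, D are mutually consistent (residuals ≈ 0); B is off by 21.0 km.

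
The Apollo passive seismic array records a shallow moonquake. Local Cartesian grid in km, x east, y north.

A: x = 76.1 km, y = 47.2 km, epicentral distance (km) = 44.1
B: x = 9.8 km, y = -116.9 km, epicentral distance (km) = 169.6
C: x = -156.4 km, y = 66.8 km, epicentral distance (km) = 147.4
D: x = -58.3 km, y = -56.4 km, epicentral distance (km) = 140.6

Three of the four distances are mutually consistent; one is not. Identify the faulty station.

C

Solve using three stations at a time. Using A, B, D (subtract circle equations pairwise → linear system) gives (x, y) ≈ (32.2, 51.2).
Distances from that point to each station vs reported:
  A: calculated 44.1 vs reported 44.1 → residual 0.0 km
  B: calculated 169.6 vs reported 169.6 → residual 0.0 km
  C: calculated 189.2 vs reported 147.4 → residual 41.8 km
  D: calculated 140.6 vs reported 140.6 → residual 0.0 km
A, B, D are mutually consistent (residuals ≈ 0); C is off by 41.8 km.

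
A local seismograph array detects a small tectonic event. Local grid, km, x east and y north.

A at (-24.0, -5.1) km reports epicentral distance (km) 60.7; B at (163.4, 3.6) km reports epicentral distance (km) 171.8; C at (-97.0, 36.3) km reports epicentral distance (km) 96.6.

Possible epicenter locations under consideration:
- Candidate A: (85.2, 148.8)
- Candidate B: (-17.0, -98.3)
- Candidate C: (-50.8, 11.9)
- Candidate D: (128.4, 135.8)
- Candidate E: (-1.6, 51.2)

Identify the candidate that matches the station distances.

Candidate E

For each candidate, compare |candidate − station| to the reported distance:
Candidate A: residuals A 128.0, B 6.9, C 117.5 → max 128.0 km
Candidate B: residuals A 32.8, B 35.4, C 60.0 → max 60.0 km
Candidate C: residuals A 29.0, B 42.6, C 44.4 → max 44.4 km
Candidate D: residuals A 146.9, B 35.0, C 149.8 → max 149.8 km
Candidate E: residuals A 0.1, B 0.1, C 0.0 → max 0.1 km
Only Candidate E has all residuals ≈ 0.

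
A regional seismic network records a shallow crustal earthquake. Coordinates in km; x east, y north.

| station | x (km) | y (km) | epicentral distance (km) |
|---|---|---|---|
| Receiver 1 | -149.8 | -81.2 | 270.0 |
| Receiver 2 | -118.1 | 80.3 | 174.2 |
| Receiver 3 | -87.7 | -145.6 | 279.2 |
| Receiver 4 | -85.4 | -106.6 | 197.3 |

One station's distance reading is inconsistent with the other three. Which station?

Solve using three stations at a time. Using Receiver 1, Receiver 2, Receiver 3 (subtract circle equations pairwise → linear system) gives (x, y) ≈ (55.7, 94.1).
Distances from that point to each station vs reported:
  Receiver 1: calculated 270.1 vs reported 270.0 → residual 0.1 km
  Receiver 2: calculated 174.4 vs reported 174.2 → residual 0.2 km
  Receiver 3: calculated 279.3 vs reported 279.2 → residual 0.1 km
  Receiver 4: calculated 245.3 vs reported 197.3 → residual 48.0 km
Receiver 1, Receiver 2, Receiver 3 are mutually consistent (residuals ≈ 0); Receiver 4 is off by 48.0 km.

Receiver 4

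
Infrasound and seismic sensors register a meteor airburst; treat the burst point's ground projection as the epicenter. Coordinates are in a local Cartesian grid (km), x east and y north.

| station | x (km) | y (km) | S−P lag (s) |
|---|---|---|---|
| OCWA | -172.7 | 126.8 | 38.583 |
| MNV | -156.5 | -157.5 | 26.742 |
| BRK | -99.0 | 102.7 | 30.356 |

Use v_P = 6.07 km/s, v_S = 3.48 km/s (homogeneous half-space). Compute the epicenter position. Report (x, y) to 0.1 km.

(52.0, -93.5)

Distance from S−P lag: d = Δt · v_P v_S / (v_P − v_S) = Δt · (6.07·3.48)/(6.07−3.48) ≈ 8.1558·Δt.
So d_OCWA = 314.68, d_MNV = 218.10, d_BRK = 247.58 km.
Circle about each station: (x + 172.7)² + (y − 126.8)² = 314.68²; (x + 156.5)² + (y + 157.5)² = 218.10²; (x + 99.0)² + (y − 102.7)² = 247.58².
Subtracting the OCWA equation from the MNV and BRK equations removes the quadratic terms:
32.4 x − 568.6 y = 54850.86
147.4 x − 48.2 y = 12172.41
Solving the 2×2 system: x ≈ 52.0, y ≈ -93.5 km.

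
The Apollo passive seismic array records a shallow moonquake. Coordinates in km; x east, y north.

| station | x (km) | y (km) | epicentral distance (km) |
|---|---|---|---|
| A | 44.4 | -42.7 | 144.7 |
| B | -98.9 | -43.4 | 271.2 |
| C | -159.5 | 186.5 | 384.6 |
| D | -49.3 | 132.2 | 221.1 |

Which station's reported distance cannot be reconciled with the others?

Solve using three stations at a time. Using A, B, D (subtract circle equations pairwise → linear system) gives (x, y) ≈ (155.9, 49.7).
Distances from that point to each station vs reported:
  A: calculated 144.8 vs reported 144.7 → residual 0.1 km
  B: calculated 271.2 vs reported 271.2 → residual 0.0 km
  C: calculated 343.8 vs reported 384.6 → residual 40.8 km
  D: calculated 221.1 vs reported 221.1 → residual 0.0 km
A, B, D are mutually consistent (residuals ≈ 0); C is off by 40.8 km.

C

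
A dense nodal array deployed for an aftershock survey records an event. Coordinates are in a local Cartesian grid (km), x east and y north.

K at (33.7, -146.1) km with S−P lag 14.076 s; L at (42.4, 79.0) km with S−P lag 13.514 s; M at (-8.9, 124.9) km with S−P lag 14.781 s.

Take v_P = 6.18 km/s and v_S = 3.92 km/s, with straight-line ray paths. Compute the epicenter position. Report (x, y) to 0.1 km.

x ≈ -57.5 km, y ≈ -25.9 km

Distance from S−P lag: d = Δt · v_P v_S / (v_P − v_S) = Δt · (6.18·3.92)/(6.18−3.92) ≈ 10.7193·Δt.
So d_K = 150.88, d_L = 144.86, d_M = 158.44 km.
Circle about each station: (x − 33.7)² + (y + 146.1)² = 150.88²; (x − 42.4)² + (y − 79.0)² = 144.86²; (x + 8.9)² + (y − 124.9)² = 158.44².
Subtracting pairs of circle equations eliminates x²+y² and gives linear equations (the radical axes):
17.4 x + 450.2 y = -12661.79
-85.2 x + 542.0 y = -9140.14
Solving the 2×2 system: x ≈ -57.5, y ≈ -25.9 km.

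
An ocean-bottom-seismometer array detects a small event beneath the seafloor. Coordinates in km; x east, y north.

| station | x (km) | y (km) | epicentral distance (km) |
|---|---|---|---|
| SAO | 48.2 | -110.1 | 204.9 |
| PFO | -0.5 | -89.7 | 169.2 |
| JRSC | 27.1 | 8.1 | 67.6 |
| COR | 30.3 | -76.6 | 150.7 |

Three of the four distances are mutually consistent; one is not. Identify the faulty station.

SAO

Solve using three stations at a time. Using PFO, JRSC, COR (subtract circle equations pairwise → linear system) gives (x, y) ≈ (44.4, 73.4).
Distances from that point to each station vs reported:
  SAO: calculated 183.6 vs reported 204.9 → residual 21.3 km
  PFO: calculated 169.2 vs reported 169.2 → residual 0.0 km
  JRSC: calculated 67.6 vs reported 67.6 → residual 0.0 km
  COR: calculated 150.7 vs reported 150.7 → residual 0.0 km
PFO, JRSC, COR are mutually consistent (residuals ≈ 0); SAO is off by 21.3 km.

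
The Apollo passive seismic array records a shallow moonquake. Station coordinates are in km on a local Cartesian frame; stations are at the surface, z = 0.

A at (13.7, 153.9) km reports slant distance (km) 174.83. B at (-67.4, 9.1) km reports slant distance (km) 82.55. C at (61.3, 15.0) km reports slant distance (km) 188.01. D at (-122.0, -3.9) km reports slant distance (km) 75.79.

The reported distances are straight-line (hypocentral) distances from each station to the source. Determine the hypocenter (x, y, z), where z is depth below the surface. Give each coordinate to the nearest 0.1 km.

(-115.6, 49.2, 53.7)

Each station gives a sphere (x−x_i)² + (y−y_i)² + z² = d_i² (stations at z=0).
Subtracting the A sphere from B and C: z² cancels, leaving linear equations in x and y:
-162.2 x − 289.6 y = 4503.70
95.2 x − 277.8 y = -24672.44
Solving: x ≈ -115.605, y ≈ 49.197 km (keep extra digits for the depth step; rounded: -115.6, 49.2).
Then from the A sphere: z² = 174.83² − (x − 13.7)² − (y − 153.9)² with x = -115.605, y = 49.197, so z ≈ 53.694 ≈ 53.7 km.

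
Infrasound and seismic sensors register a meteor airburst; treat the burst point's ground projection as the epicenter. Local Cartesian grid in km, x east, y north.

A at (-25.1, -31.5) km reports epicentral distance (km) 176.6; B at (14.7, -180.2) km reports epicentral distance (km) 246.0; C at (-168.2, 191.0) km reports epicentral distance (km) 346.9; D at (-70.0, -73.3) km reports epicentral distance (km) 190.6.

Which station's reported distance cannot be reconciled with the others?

Solve using three stations at a time. Using A, B, C (subtract circle equations pairwise → linear system) gives (x, y) ≈ (140.1, 31.6).
Distances from that point to each station vs reported:
  A: calculated 176.8 vs reported 176.6 → residual 0.2 km
  B: calculated 246.2 vs reported 246.0 → residual 0.2 km
  C: calculated 347.0 vs reported 346.9 → residual 0.1 km
  D: calculated 234.8 vs reported 190.6 → residual 44.2 km
A, B, C are mutually consistent (residuals ≈ 0); D is off by 44.2 km.

D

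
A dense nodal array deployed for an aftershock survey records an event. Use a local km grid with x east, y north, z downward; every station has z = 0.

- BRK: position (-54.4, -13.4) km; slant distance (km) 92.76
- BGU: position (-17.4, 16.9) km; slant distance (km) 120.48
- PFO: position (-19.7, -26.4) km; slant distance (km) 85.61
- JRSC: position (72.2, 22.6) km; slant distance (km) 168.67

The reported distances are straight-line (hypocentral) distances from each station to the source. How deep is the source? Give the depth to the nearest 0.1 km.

56.2 km

Each station gives a sphere (x−x_i)² + (y−y_i)² + z² = d_i² (stations at z=0).
Subtracting the BRK sphere from BGU and PFO: z² cancels, leaving linear equations in x and y:
74.0 x + 60.6 y = -8461.56
69.4 x − 26.0 y = -778.52
Solving: x ≈ -43.588, y ≈ -86.403 km (keep extra digits for the depth step; rounded: -43.6, -86.4).
Then from the BRK sphere: z² = 92.76² − (x + 54.4)² − (y + 13.4)² with x = -43.588, y = -86.403, so z ≈ 56.197 ≈ 56.2 km.
Check against JRSC (with the unrounded solution): distance 168.66 ≈ 168.67 km. ✓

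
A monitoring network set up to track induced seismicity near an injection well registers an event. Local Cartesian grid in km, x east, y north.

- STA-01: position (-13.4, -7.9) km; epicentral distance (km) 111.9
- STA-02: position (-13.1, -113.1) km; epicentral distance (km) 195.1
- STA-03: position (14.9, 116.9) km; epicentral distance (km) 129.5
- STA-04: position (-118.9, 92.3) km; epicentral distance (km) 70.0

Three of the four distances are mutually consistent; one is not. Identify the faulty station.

Solve using three stations at a time. Using STA-01, STA-02, STA-03 (subtract circle equations pairwise → linear system) gives (x, y) ≈ (-101.4, 60.6).
Distances from that point to each station vs reported:
  STA-01: calculated 111.6 vs reported 111.9 → residual 0.3 km
  STA-02: calculated 194.9 vs reported 195.1 → residual 0.2 km
  STA-03: calculated 129.2 vs reported 129.5 → residual 0.3 km
  STA-04: calculated 36.2 vs reported 70.0 → residual 33.8 km
STA-01, STA-02, STA-03 are mutually consistent (residuals ≈ 0); STA-04 is off by 33.8 km.

STA-04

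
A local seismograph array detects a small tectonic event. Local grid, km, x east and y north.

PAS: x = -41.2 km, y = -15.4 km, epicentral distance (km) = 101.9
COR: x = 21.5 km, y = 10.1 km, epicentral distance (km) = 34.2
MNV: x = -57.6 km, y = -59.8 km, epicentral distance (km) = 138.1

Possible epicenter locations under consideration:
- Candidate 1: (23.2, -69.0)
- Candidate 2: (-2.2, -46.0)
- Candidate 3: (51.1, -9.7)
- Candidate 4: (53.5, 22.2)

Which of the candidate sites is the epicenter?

Candidate 4

For each candidate, compare |candidate − station| to the reported distance:
Candidate 1: residuals PAS 18.1, COR 44.9, MNV 56.8 → max 56.8 km
Candidate 2: residuals PAS 52.3, COR 26.7, MNV 81.0 → max 81.0 km
Candidate 3: residuals PAS 9.4, COR 1.4, MNV 18.4 → max 18.4 km
Candidate 4: residuals PAS 0.0, COR 0.0, MNV 0.0 → max 0.0 km
Only Candidate 4 has all residuals ≈ 0.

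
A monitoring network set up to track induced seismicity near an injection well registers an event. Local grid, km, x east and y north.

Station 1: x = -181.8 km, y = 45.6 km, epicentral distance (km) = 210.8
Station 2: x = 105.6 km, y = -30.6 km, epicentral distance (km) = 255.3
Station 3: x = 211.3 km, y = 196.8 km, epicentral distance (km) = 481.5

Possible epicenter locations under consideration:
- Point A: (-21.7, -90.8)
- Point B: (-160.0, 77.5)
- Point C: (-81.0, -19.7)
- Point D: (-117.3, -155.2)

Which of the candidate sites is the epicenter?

For each candidate, compare |candidate − station| to the reported distance:
Point A: residuals Station 1 0.5, Station 2 114.5, Station 3 111.4 → max 114.5 km
Point B: residuals Station 1 172.2, Station 2 31.5, Station 3 91.5 → max 172.2 km
Point C: residuals Station 1 90.7, Station 2 68.4, Station 3 117.8 → max 117.8 km
Point D: residuals Station 1 0.1, Station 2 0.1, Station 3 0.0 → max 0.1 km
Only Point D has all residuals ≈ 0.

Point D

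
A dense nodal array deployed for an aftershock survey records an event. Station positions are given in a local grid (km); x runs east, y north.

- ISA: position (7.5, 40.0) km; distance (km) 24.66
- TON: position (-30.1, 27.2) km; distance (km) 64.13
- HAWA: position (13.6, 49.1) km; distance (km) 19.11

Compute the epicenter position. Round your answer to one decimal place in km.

Circle about each station: (x − 7.5)² + (y − 40.0)² = 24.66²; (x + 30.1)² + (y − 27.2)² = 64.13²; (x − 13.6)² + (y − 49.1)² = 19.11².
Subtracting the ISA equation from the TON and HAWA equations removes the quadratic terms:
-75.2 x − 25.6 y = -3514.94
12.2 x + 18.2 y = 1182.44
Solving the 2×2 system: x ≈ 31.9, y ≈ 43.6 km.
Check against ISA (with the unrounded x, y): √((x − 7.5)²+(y − 40.0)²) = 24.67 ≈ 24.66 km. ✓

(31.9, 43.6)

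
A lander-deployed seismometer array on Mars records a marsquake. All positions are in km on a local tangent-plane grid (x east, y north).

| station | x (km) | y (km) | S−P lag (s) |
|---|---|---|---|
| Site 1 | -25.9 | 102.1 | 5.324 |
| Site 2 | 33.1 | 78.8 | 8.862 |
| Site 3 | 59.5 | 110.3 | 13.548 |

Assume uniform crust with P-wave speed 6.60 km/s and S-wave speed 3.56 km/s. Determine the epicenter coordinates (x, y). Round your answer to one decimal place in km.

-33.2 km east, 61.6 km north

Distance from S−P lag: d = Δt · v_P v_S / (v_P − v_S) = Δt · (6.60·3.56)/(6.60−3.56) ≈ 7.7289·Δt.
So d_Site 1 = 41.15, d_Site 2 = 68.49, d_Site 3 = 104.71 km.
Circle about each station: (x + 25.9)² + (y − 102.1)² = 41.15²; (x − 33.1)² + (y − 78.8)² = 68.49²; (x − 59.5)² + (y − 110.3)² = 104.71².
Subtracting the Site 1 equation from the Site 2 and Site 3 equations removes the quadratic terms:
118.0 x − 46.6 y = -6787.73
170.8 x + 16.4 y = -4659.74
Solving the 2×2 system: x ≈ -33.2, y ≈ 61.6 km.
Check against Site 1 (with the unrounded x, y): √((x + 25.9)²+(y − 102.1)²) = 41.15 ≈ 41.15 km. ✓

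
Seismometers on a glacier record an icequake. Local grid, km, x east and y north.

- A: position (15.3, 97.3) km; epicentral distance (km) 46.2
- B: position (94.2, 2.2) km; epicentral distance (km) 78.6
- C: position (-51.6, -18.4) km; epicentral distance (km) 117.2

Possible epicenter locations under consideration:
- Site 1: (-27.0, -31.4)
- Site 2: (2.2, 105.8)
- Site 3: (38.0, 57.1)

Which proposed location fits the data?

For each candidate, compare |candidate − station| to the reported distance:
Site 1: residuals A 89.3, B 47.2, C 89.4 → max 89.4 km
Site 2: residuals A 30.6, B 60.0, C 18.2 → max 60.0 km
Site 3: residuals A 0.0, B 0.0, C 0.0 → max 0.0 km
Only Site 3 has all residuals ≈ 0.

Site 3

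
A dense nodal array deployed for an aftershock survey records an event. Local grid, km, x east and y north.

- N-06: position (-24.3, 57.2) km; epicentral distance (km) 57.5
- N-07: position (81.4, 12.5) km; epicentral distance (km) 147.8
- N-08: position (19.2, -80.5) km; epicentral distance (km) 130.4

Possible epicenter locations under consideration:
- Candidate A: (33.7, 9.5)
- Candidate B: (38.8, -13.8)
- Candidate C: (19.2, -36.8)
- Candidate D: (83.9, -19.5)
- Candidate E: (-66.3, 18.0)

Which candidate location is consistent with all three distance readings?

Candidate E

For each candidate, compare |candidate − station| to the reported distance:
Candidate A: residuals N-06 17.6, N-07 100.0, N-08 39.2 → max 100.0 km
Candidate B: residuals N-06 37.5, N-07 97.7, N-08 60.9 → max 97.7 km
Candidate C: residuals N-06 46.1, N-07 68.4, N-08 86.7 → max 86.7 km
Candidate D: residuals N-06 75.1, N-07 115.7, N-08 41.5 → max 115.7 km
Candidate E: residuals N-06 0.0, N-07 0.0, N-08 0.0 → max 0.0 km
Only Candidate E has all residuals ≈ 0.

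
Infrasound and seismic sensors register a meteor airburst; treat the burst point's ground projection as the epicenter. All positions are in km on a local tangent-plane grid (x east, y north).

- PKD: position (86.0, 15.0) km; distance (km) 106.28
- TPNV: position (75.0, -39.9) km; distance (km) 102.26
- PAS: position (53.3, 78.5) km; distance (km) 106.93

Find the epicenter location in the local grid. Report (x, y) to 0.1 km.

(-19.2, -0.1)

Circle about each station: (x − 86.0)² + (y − 15.0)² = 106.28²; (x − 75.0)² + (y + 39.9)² = 102.26²; (x − 53.3)² + (y − 78.5)² = 106.93².
Subtracting the PKD equation from the TPNV and PAS equations removes the quadratic terms:
-22.0 x − 109.8 y = 434.34
-65.4 x + 127.0 y = 1243.55
Solving the 2×2 system: x ≈ -19.2, y ≈ -0.1 km.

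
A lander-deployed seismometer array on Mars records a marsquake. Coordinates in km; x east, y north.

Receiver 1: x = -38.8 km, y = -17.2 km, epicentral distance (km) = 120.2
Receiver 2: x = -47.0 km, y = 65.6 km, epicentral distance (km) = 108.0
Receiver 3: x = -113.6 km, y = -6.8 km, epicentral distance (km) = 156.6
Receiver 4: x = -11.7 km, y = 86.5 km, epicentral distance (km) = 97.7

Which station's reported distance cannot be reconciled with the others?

Receiver 1

Solve using three stations at a time. Using Receiver 2, Receiver 3, Receiver 4 (subtract circle equations pairwise → linear system) gives (x, y) ≈ (42.7, 5.1).
Distances from that point to each station vs reported:
  Receiver 1: calculated 84.5 vs reported 120.2 → residual 35.7 km
  Receiver 2: calculated 108.2 vs reported 108.0 → residual 0.2 km
  Receiver 3: calculated 156.7 vs reported 156.6 → residual 0.1 km
  Receiver 4: calculated 97.9 vs reported 97.7 → residual 0.2 km
Receiver 2, Receiver 3, Receiver 4 are mutually consistent (residuals ≈ 0); Receiver 1 is off by 35.7 km.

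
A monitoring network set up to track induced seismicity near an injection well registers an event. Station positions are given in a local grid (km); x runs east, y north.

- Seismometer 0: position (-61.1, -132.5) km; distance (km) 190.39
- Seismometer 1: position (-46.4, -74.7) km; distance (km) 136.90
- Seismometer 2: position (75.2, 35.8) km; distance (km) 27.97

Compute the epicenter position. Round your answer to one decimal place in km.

Circle about each station: (x + 61.1)² + (y + 132.5)² = 190.39²; (x + 46.4)² + (y + 74.7)² = 136.90²; (x − 75.2)² + (y − 35.8)² = 27.97².
Subtracting the Seismometer 0 equation from the Seismometer 1 and Seismometer 2 equations removes the quadratic terms:
29.4 x + 115.6 y = 3950.33
272.6 x + 336.6 y = 21113.25
Solving the 2×2 system: x ≈ 51.4, y ≈ 21.1 km.
Check against Seismometer 0 (with the unrounded x, y): √((x + 61.1)²+(y + 132.5)²) = 190.39 ≈ 190.39 km. ✓

51.4 km east, 21.1 km north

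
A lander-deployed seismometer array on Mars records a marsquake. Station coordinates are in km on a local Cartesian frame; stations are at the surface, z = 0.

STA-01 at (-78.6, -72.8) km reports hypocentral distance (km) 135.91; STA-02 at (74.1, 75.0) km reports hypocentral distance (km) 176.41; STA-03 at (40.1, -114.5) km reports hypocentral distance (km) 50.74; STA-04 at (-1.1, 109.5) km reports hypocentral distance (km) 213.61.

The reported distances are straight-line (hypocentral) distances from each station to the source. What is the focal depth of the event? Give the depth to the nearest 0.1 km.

Each station gives a sphere (x−x_i)² + (y−y_i)² + z² = d_i² (stations at z=0).
Subtracting the STA-01 sphere from STA-02 and STA-03: z² cancels, leaving linear equations in x and y:
305.4 x + 295.6 y = -13010.95
237.4 x − 83.4 y = 19137.44
Solving: x ≈ 47.800, y ≈ -93.401 km (keep extra digits for the depth step; rounded: 47.8, -93.4).
Then from the STA-01 sphere: z² = 135.91² − (x + 78.6)² − (y + 72.8)² with x = 47.800, y = -93.401, so z ≈ 45.499 ≈ 45.5 km.

45.5 km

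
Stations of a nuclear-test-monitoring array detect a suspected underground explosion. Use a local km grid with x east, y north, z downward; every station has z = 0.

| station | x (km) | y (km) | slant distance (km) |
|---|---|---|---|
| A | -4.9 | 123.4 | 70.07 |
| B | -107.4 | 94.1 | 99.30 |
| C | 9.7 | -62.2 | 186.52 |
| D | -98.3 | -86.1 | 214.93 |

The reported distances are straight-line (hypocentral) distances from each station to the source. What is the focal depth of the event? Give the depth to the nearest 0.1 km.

Each station gives a sphere (x−x_i)² + (y−y_i)² + z² = d_i² (stations at z=0).
Subtracting the A sphere from B and C: z² cancels, leaving linear equations in x and y:
-205.0 x − 58.6 y = 187.31
29.2 x − 371.2 y = -41168.55
Solving: x ≈ -31.899, y ≈ 108.397 km (keep extra digits for the depth step; rounded: -31.9, 108.4).
Then from the A sphere: z² = 70.07² − (x + 4.9)² − (y − 123.4)² with x = -31.899, y = 108.397, so z ≈ 62.895 ≈ 62.9 km.

z ≈ 62.9 km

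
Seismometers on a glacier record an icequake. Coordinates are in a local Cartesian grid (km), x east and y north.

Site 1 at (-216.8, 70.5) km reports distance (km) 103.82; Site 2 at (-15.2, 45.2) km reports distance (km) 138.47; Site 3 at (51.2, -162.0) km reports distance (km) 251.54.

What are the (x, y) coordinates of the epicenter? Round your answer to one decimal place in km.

Circle about each station: (x + 216.8)² + (y − 70.5)² = 103.82²; (x + 15.2)² + (y − 45.2)² = 138.47²; (x − 51.2)² + (y + 162.0)² = 251.54².
Subtracting pairs of circle equations eliminates x²+y² and gives linear equations (the radical axes):
403.2 x − 50.6 y = -58093.76
536.0 x − 465.0 y = -75600.83
Solving the 2×2 system: x ≈ -144.6, y ≈ -4.1 km.
Check against Site 1 (with the unrounded x, y): √((x + 216.8)²+(y − 70.5)²) = 103.81 ≈ 103.82 km. ✓

(-144.6, -4.1)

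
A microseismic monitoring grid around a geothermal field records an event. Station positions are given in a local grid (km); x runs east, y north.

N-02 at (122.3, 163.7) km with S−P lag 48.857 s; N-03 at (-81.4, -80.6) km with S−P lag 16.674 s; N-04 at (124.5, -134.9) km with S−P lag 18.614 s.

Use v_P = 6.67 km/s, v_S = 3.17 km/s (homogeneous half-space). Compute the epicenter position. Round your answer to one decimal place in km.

14.6 km east, -111.1 km north

Distance from S−P lag: d = Δt · v_P v_S / (v_P − v_S) = Δt · (6.67·3.17)/(6.67−3.17) ≈ 6.0411·Δt.
So d_N-02 = 295.15, d_N-03 = 100.73, d_N-04 = 112.45 km.
Circle about each station: (x − 122.3)² + (y − 163.7)² = 295.15²; (x + 81.4)² + (y + 80.6)² = 100.73²; (x − 124.5)² + (y + 134.9)² = 112.45².
Subtracting the N-02 equation from the N-03 and N-04 equations removes the quadratic terms:
-407.4 x − 488.6 y = 48334.33
4.4 x − 597.2 y = 66411.80
Solving the 2×2 system: x ≈ 14.6, y ≈ -111.1 km.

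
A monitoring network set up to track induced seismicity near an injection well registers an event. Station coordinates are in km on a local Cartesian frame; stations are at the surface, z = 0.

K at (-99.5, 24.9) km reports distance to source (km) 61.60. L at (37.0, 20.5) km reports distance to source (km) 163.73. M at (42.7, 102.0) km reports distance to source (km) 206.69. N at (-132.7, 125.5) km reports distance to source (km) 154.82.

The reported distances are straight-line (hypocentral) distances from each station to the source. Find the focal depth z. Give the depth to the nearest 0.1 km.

z ≈ 30.9 km

Each station gives a sphere (x−x_i)² + (y−y_i)² + z² = d_i² (stations at z=0).
Subtracting the K sphere from L and M: z² cancels, leaving linear equations in x and y:
273.0 x − 8.8 y = -31743.96
284.4 x + 154.2 y = -37219.17
Solving: x ≈ -117.097, y ≈ -25.401 km (keep extra digits for the depth step; rounded: -117.1, -25.4).
Then from the K sphere: z² = 61.60² − (x + 99.5)² − (y − 24.9)² with x = -117.097, y = -25.401, so z ≈ 30.898 ≈ 30.9 km.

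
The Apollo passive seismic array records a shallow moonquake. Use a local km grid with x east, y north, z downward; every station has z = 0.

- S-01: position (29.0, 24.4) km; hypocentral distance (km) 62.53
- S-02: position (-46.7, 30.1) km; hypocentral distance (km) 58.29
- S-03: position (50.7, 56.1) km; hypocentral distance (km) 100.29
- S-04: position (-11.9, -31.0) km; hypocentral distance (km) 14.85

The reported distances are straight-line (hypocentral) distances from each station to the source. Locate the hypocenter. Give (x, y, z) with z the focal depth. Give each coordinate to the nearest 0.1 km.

Each station gives a sphere (x−x_i)² + (y−y_i)² + z² = d_i² (stations at z=0).
Subtracting the S-01 sphere from S-02 and S-03: z² cancels, leaving linear equations in x and y:
-151.4 x + 11.4 y = 2162.82
43.4 x + 63.4 y = -1866.74
Solving: x ≈ -15.694, y ≈ -18.701 km (keep extra digits for the depth step; rounded: -15.7, -18.7).
Then from the S-01 sphere: z² = 62.53² − (x − 29.0)² − (y − 24.4)² with x = -15.694, y = -18.701, so z ≈ 7.399 ≈ 7.4 km.

(-15.7, -18.7, 7.4)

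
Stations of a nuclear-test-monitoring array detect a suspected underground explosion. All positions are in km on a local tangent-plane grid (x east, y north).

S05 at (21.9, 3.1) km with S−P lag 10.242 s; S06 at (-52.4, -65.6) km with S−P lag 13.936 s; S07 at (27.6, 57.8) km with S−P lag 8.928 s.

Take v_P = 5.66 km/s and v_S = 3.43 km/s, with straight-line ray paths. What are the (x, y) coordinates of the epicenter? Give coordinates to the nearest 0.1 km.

(-50.1, 55.7)

Distance from S−P lag: d = Δt · v_P v_S / (v_P − v_S) = Δt · (5.66·3.43)/(5.66−3.43) ≈ 8.7057·Δt.
So d_S05 = 89.16, d_S06 = 121.32, d_S07 = 77.72 km.
Circle about each station: (x − 21.9)² + (y − 3.1)² = 89.16²; (x + 52.4)² + (y + 65.6)² = 121.32²; (x − 27.6)² + (y − 57.8)² = 77.72².
Subtracting the S05 equation from the S06 and S07 equations removes the quadratic terms:
-148.6 x − 137.4 y = -209.14
11.4 x + 109.4 y = 5522.49
Solving the 2×2 system: x ≈ -50.1, y ≈ 55.7 km.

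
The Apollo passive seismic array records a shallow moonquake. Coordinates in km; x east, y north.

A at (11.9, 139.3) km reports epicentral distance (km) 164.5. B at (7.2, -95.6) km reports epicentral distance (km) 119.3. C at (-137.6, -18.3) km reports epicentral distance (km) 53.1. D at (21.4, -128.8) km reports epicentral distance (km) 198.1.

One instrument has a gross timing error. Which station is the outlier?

Solve using three stations at a time. Using A, C, D (subtract circle equations pairwise → linear system) gives (x, y) ≈ (-105.1, 23.7).
Distances from that point to each station vs reported:
  A: calculated 164.5 vs reported 164.5 → residual 0.0 km
  B: calculated 163.8 vs reported 119.3 → residual 44.5 km
  C: calculated 53.1 vs reported 53.1 → residual 0.0 km
  D: calculated 198.1 vs reported 198.1 → residual 0.0 km
A, C, D are mutually consistent (residuals ≈ 0); B is off by 44.5 km.

B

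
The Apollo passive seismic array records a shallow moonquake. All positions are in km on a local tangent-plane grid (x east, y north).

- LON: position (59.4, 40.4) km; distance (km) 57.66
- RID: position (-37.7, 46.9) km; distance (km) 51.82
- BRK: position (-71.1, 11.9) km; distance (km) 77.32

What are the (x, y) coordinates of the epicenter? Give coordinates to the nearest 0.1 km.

5.9 km east, 18.9 km north

Circle about each station: (x − 59.4)² + (y − 40.4)² = 57.66²; (x + 37.7)² + (y − 46.9)² = 51.82²; (x + 71.1)² + (y − 11.9)² = 77.32².
Subtracting pairs of circle equations eliminates x²+y² and gives linear equations (the radical axes):
-194.2 x + 13.0 y = -900.26
-261.0 x − 57.0 y = -2617.41
Solving the 2×2 system: x ≈ 5.9, y ≈ 18.9 km.
Check against LON (with the unrounded x, y): √((x − 59.4)²+(y − 40.4)²) = 57.66 ≈ 57.66 km. ✓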